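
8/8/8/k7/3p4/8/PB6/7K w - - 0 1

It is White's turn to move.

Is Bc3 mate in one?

After Bc3: black king on a5; in check: yes, from the white bishop on c3.
Black has 5 legal replies: Kb6, Ka6, Kb5, Ka4, dxc3.
In check but a legal move exists → not checkmate.

no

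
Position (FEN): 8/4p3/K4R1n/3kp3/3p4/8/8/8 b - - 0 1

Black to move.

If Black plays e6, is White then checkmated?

no

After e6: white king on a6; in check: no.
White is not in check, so this cannot be checkmate.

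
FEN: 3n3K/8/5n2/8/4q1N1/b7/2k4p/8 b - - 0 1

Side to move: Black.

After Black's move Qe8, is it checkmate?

no

After Qe8: white king on h8; in check: yes, from the black queen on e8.
White has 1 legal reply: Kg7.
In check but a legal move exists → not checkmate.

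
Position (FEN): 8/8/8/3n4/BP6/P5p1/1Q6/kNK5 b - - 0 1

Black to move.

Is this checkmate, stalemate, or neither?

Black to move; black king on a1.
In check: yes, from the white queen on b2.
King squares — b1: attacked by Kc1; a2: attacked by Qb2; b2: attacked by Kc1.
Legal moves for Black: none.
In check with no legal moves → checkmate.

checkmate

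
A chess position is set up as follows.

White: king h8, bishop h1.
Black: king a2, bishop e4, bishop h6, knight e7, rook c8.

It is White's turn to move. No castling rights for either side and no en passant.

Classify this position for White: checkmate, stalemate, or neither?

checkmate

White to move; white king on h8.
In check: yes, from the black rook on c8.
King squares — g7: attacked by Bh6; h7: attacked by Be4; g8: attacked by Ne7.
Legal moves for White: none.
In check with no legal moves → checkmate.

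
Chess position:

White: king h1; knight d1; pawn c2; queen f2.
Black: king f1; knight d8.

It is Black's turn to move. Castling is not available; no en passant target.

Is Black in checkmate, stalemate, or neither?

Black to move; black king on f1.
In check: yes, from the white queen on f2.
King squares — e1: attacked by Qf2; g1: attacked by Kh1; e2: attacked by Qf2; f2: attacked by Nd1; g2: attacked by Kh1.
Legal moves for Black: none.
In check with no legal moves → checkmate.

checkmate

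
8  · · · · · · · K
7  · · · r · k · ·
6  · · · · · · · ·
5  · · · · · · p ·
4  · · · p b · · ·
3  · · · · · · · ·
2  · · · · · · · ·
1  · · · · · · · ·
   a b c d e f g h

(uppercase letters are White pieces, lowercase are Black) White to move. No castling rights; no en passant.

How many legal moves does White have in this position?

0

White to move; king on h8.
In check: no.
Legal moves: none.
Count: 0.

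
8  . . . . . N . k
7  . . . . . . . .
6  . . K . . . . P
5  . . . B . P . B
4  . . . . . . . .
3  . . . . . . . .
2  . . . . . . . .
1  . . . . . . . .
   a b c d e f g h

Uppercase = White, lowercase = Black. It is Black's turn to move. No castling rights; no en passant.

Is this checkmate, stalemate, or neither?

Black to move; black king on h8.
In check: no.
King squares — g7: attacked by Ph6; h7: attacked by Nf8; g8: attacked by Bd5.
Legal moves for Black: none.
Not in check and no legal moves → stalemate.

stalemate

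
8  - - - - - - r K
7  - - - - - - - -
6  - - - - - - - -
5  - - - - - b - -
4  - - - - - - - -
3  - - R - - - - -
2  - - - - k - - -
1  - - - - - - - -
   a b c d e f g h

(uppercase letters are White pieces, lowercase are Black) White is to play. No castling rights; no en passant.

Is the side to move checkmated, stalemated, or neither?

White to move; white king on h8.
In check: yes, from the black rook on g8.
Legal moves for White: Kxg8.
White is in check but has 1 legal move → neither.

neither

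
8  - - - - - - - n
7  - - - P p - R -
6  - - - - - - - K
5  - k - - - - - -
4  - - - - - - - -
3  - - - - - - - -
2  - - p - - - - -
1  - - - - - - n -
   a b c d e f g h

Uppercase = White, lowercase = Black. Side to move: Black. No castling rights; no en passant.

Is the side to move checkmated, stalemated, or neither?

neither

Black to move; black king on b5.
In check: no.
Legal moves for Black include: Nf7+, Ng6, Kc6, Kb6, Ka6, Kc5, Ka5, Kc4, Kb4, Ka4, Nh3, Nf3, Ne2, e6, c1=Q+, c1=R, c1=B+, c1=N, ... (list truncated; more exist).
Black has legal moves and is not in check → neither.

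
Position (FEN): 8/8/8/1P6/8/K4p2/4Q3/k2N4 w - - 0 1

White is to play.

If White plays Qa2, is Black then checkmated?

After Qa2: black king on a1; in check: yes, from the white queen on a2.
King squares — b1: attacked by Qa2; a2: attacked by Ka3; b2: attacked by Nd1.
Black has no legal moves → checkmate.

yes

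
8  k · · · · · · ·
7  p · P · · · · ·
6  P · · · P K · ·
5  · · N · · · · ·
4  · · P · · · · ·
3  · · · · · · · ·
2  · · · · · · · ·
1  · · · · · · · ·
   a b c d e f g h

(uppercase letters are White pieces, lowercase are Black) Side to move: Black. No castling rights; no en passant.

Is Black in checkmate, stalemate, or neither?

Black to move; black king on a8.
In check: no.
King squares — a7: own pawn; b7: attacked by Nc5; b8: attacked by Pc7.
Legal moves for Black: none.
Not in check and no legal moves → stalemate.

stalemate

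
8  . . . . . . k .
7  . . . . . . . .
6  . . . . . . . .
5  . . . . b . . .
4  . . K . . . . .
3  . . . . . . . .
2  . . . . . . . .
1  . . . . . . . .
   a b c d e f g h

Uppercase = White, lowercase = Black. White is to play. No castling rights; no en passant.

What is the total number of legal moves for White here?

6

White to move; king on c4.
In check: no.
Legal moves: Kd5, Kc5, Kb5, Kb4, Kd3, Kb3.
Count: 6.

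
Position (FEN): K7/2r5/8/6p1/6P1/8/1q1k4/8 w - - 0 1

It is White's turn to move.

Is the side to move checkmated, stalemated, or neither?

White to move; white king on a8.
In check: no.
King squares — a7: attacked by Rc7; b7: attacked by Qb2; b8: attacked by Qb2.
Legal moves for White: none.
Not in check and no legal moves → stalemate.

stalemate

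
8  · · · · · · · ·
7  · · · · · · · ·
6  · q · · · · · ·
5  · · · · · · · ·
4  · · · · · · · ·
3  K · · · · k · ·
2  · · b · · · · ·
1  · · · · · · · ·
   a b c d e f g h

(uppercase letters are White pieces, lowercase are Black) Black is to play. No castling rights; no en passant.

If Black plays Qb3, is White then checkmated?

yes

After Qb3: white king on a3; in check: yes, from the black queen on b3.
King squares — a2: attacked by Qb3; b2: attacked by Qb3; b3: attacked by Bc2; a4: attacked by Qb3; b4: attacked by Qb3.
White has no legal moves → checkmate.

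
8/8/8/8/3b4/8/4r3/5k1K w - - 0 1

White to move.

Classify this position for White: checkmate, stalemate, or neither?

White to move; white king on h1.
In check: no.
King squares — g1: attacked by Kf1; g2: attacked by Kf1; h2: attacked by Re2.
Legal moves for White: none.
Not in check and no legal moves → stalemate.

stalemate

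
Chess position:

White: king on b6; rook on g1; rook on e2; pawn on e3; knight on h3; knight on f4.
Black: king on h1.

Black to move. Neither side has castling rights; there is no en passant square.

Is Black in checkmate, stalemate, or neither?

checkmate

Black to move; black king on h1.
In check: yes, from the white rook on g1.
King squares — g1: attacked by Nh3; g2: attacked by Rg1; h2: attacked by Re2.
Legal moves for Black: none.
In check with no legal moves → checkmate.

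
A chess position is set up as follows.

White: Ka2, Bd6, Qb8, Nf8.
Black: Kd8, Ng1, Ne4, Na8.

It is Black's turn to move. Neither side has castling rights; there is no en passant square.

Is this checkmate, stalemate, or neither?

checkmate

Black to move; black king on d8.
In check: yes, from the white queen on b8.
King squares — c7: attacked by Bd6; d7: attacked by Nf8; e7: attacked by Bd6; c8: attacked by Qb8; e8: attacked by Qb8.
Legal moves for Black: none.
In check with no legal moves → checkmate.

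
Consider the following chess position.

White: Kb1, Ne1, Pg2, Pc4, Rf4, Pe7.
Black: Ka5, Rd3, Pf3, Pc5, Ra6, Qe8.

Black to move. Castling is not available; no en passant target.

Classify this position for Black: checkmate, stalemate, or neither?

Black to move; black king on a5.
In check: no.
Legal moves for Black include: Qh8, Qg8, Qf8, Qd8, Qc8, Qb8+, Qa8, Qf7, Qxe7, Qd7, Qg6, Qc6, Qh5, Qb5+, Qa4, Ra8, Ra7, Rh6, ... (list truncated; more exist).
Black has legal moves and is not in check → neither.

neither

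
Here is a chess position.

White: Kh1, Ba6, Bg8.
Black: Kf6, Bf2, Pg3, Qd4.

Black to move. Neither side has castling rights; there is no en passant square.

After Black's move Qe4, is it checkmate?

yes

After Qe4: white king on h1; in check: yes, from the black queen on e4.
King squares — g1: attacked by Bf2; g2: attacked by Qe4; h2: attacked by Pg3.
White has no legal moves → checkmate.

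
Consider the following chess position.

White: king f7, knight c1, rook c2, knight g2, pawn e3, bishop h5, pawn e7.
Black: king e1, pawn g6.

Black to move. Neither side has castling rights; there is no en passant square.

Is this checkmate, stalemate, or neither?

Black to move; black king on e1.
In check: yes, from the white knight on g2.
Legal moves for Black: Kf1.
Black is in check but has 1 legal move → neither.

neither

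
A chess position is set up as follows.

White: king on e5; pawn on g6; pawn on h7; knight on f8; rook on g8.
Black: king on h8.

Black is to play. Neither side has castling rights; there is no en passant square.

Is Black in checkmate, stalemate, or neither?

Black to move; black king on h8.
In check: yes, from the white rook on g8.
King squares — g7: attacked by Rg8; h7: attacked by Pg6; g8: attacked by Ph7.
Legal moves for Black: none.
In check with no legal moves → checkmate.

checkmate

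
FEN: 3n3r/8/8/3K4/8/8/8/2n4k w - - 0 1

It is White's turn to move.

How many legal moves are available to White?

6

White to move; king on d5.
In check: no.
Legal moves: Kd6, Ke5, Kc5, Ke4, Kd4, Kc4.
Count: 6.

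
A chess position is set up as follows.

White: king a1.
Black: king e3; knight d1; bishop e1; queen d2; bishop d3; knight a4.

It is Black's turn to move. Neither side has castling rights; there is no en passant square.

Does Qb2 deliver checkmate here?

After Qb2: white king on a1; in check: yes, from the black queen on b2.
King squares — b1: attacked by Qb2; a2: attacked by Qb2; b2: attacked by Nd1.
White has no legal moves → checkmate.

yes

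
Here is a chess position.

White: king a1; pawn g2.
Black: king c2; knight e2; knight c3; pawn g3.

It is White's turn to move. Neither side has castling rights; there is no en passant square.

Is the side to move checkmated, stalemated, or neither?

White to move; white king on a1.
In check: no.
King squares — b1: attacked by Kc2; a2: attacked by Nc3; b2: attacked by Kc2.
Legal moves for White: none.
Not in check and no legal moves → stalemate.

stalemate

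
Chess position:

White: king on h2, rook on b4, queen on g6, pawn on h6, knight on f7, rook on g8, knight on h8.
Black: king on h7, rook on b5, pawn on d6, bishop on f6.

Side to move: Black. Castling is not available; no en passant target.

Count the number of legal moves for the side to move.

Black to move; king on h7.
In check: yes, from the white queen on g6.
Legal moves: none.
Count: 0.

0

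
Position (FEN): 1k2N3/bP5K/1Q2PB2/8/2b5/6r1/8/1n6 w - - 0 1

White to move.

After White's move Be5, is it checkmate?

yes

After Be5: black king on b8; in check: yes, from the white bishop on e5.
King squares — a7: own bishop; b7: attacked by Qb6; c7: attacked by Be5; a8: attacked by Pb7; c8: attacked by Pb7.
Black has no legal moves → checkmate.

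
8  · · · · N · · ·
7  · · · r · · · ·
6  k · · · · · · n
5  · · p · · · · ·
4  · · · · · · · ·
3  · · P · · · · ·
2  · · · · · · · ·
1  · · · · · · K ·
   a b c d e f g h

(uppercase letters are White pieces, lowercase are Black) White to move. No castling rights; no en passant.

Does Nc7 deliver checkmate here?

After Nc7: black king on a6; in check: yes, from the white knight on c7.
Black has 5 legal replies: Kb7, Ka7, Kb6, Ka5, Rxc7.
In check but a legal move exists → not checkmate.

no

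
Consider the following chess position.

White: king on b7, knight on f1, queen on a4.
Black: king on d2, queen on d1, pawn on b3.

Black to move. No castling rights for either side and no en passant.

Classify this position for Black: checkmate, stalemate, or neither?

neither

Black to move; black king on d2.
In check: yes, from the white knight on f1.
Legal moves for Black: Kd3, Kc3, Ke2, Kc2, Ke1, Kc1, Qxf1.
Black is in check but has 7 legal moves → neither.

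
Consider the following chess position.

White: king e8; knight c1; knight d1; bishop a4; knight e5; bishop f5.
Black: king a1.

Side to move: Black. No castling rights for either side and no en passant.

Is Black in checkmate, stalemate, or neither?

Black to move; black king on a1.
In check: no.
King squares — b1: attacked by Bf5; a2: attacked by Nc1; b2: attacked by Nd1.
Legal moves for Black: none.
Not in check and no legal moves → stalemate.

stalemate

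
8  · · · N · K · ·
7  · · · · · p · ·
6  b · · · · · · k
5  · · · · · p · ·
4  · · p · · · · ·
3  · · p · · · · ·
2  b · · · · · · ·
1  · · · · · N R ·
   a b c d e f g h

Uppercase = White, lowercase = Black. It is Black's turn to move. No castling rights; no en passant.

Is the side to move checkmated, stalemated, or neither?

neither

Black to move; black king on h6.
In check: no.
Legal moves for Black: Kh7, Kh5, Bc8, Bb7, Bb5, Bb3, Bb1, f6, f4, c2.
Black has 10 legal moves and is not in check → neither.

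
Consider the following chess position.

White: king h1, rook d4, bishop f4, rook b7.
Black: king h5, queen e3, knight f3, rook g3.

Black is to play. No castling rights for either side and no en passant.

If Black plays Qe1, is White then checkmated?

After Qe1: white king on h1; in check: yes, from the black queen on e1.
King squares — g1: attacked by Qe1; g2: attacked by Rg3; h2: attacked by Nf3.
White has no legal moves → checkmate.

yes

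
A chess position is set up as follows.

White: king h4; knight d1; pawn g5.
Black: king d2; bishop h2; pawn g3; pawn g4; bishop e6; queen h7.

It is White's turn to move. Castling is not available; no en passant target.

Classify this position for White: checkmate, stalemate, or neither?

checkmate

White to move; white king on h4.
In check: yes, from the black queen on h7.
King squares — g3: attacked by Bh2; h3: attacked by Pg4; g4: attacked by Be6; g5: own pawn; h5: attacked by Qh7.
Legal moves for White: none.
In check with no legal moves → checkmate.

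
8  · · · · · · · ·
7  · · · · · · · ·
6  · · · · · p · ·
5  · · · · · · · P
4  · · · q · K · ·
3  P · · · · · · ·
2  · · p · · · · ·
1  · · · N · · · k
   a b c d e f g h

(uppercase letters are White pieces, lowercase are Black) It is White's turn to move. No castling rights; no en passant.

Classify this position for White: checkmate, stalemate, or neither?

neither

White to move; white king on f4.
In check: yes, from the black queen on d4.
King squares — e3: attacked by Qd4; f3: available; g3: available; e4: attacked by Qd4; g4: attacked by Qd4; e5: attacked by Qd4; f5: available; g5: attacked by Pf6.
Legal moves for White: Kf5, Kg3, Kf3.
White is in check but has 3 legal moves → neither.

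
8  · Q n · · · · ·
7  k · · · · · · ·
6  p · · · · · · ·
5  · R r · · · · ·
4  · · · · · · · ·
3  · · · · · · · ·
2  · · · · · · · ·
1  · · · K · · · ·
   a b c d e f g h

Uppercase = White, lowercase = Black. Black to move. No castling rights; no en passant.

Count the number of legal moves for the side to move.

0

Black to move; king on a7.
In check: yes, from the white queen on b8.
Legal moves: none.
Count: 0.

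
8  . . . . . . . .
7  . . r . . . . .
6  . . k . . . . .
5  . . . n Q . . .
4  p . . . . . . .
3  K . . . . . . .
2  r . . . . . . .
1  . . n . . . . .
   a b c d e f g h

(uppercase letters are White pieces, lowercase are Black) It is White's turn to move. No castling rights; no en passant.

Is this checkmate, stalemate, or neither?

White to move; white king on a3.
In check: yes, from the black rook on a2.
King squares — a2: attacked by Nc1; b2: attacked by Ra2; b3: attacked by Nc1; a4: attacked by Ra2; b4: attacked by Nd5.
Legal moves for White: none.
In check with no legal moves → checkmate.

checkmate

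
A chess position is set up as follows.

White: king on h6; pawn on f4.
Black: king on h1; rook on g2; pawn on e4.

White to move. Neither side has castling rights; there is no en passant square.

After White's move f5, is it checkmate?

After f5: black king on h1; in check: no.
Black is not in check, so this cannot be checkmate.

no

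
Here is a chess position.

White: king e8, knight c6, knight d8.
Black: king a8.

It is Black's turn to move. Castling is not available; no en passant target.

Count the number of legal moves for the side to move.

Black to move; king on a8.
In check: no.
Legal moves: none.
Count: 0.

0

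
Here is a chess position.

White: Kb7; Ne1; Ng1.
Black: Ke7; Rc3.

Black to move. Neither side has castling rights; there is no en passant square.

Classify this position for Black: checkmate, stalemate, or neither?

neither

Black to move; black king on e7.
In check: no.
Legal moves for Black include: Kf8, Ke8, Kd8, Kf7, Kd7, Kf6, Ke6, Kd6, Rc8, Rc7+, Rc6, Rc5, Rc4, Rh3, Rg3, Rf3, Re3, Rd3, ... (list truncated; more exist).
Black has legal moves and is not in check → neither.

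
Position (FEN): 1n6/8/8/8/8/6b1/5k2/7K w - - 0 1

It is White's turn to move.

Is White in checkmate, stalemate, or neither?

stalemate

White to move; white king on h1.
In check: no.
King squares — g1: attacked by Kf2; g2: attacked by Kf2; h2: attacked by Bg3.
Legal moves for White: none.
Not in check and no legal moves → stalemate.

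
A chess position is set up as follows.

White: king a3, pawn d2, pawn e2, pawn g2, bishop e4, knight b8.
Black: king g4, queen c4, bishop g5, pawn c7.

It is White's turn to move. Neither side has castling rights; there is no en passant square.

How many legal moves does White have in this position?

White to move; king on a3.
In check: no.
Legal moves: Nd7, Nc6, Na6, Ba8, Bh7, Bb7, Bg6, Bc6, Bf5+, Bd5, Bf3+, Bd3, Bc2, Bb1, Kb2, g3, e3, d3, d4.
Count: 19.

19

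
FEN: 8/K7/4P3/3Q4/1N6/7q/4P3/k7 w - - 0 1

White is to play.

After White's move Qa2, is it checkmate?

yes

After Qa2: black king on a1; in check: yes, from the white queen on a2.
King squares — b1: attacked by Qa2; a2: attacked by Nb4; b2: attacked by Qa2.
Black has no legal moves → checkmate.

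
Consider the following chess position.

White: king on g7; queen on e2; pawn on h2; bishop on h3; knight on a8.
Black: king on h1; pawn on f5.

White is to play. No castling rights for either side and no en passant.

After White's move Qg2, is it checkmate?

yes

After Qg2: black king on h1; in check: yes, from the white queen on g2.
King squares — g1: attacked by Qg2; g2: attacked by Bh3; h2: attacked by Qg2.
Black has no legal moves → checkmate.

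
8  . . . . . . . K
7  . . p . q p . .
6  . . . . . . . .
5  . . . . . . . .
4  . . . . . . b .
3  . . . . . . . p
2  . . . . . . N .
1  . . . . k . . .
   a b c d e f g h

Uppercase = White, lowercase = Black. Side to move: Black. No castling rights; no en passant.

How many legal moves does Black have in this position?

Black to move; king on e1.
In check: yes, from the white knight on g2.
Legal moves: Kf2, Ke2, Kd2, Kf1, Kd1, hxg2.
Count: 6.

6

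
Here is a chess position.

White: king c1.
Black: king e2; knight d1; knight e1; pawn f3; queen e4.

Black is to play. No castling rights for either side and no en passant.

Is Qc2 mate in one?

After Qc2: white king on c1; in check: yes, from the black queen on c2.
King squares — b1: attacked by Qc2; d1: attacked by Qc2; b2: attacked by Nd1; c2: attacked by Ne1; d2: attacked by Qc2.
White has no legal moves → checkmate.

yes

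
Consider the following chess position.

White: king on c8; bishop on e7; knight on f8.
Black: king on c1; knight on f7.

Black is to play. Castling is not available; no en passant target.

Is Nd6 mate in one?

no

After Nd6: white king on c8; in check: yes, from the black knight on d6.
White has 5 legal replies: Kd8, Kb8, Kd7, Kc7, Bxd6.
In check but a legal move exists → not checkmate.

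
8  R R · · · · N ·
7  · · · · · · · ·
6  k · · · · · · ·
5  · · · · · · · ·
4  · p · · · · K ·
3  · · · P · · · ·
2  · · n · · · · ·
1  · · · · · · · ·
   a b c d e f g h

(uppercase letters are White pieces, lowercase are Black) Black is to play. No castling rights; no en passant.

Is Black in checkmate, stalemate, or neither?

checkmate

Black to move; black king on a6.
In check: yes, from the white rook on a8.
King squares — a5: attacked by Ra8; b5: attacked by Rb8; b6: attacked by Rb8; a7: attacked by Ra8; b7: attacked by Rb8.
Legal moves for Black: none.
In check with no legal moves → checkmate.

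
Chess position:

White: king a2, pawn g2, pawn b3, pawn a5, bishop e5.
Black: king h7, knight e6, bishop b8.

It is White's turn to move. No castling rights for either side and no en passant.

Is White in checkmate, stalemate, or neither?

neither

White to move; white king on a2.
In check: no.
Legal moves for White include: Bh8, Bxb8, Bg7, Bc7, Bf6, Bd6, Bf4, Bd4, Bg3, Bc3, Bh2, Bb2, Ba1, Ka3, Kb2, Kb1, Ka1, a6, ... (list truncated; more exist).
White has legal moves and is not in check → neither.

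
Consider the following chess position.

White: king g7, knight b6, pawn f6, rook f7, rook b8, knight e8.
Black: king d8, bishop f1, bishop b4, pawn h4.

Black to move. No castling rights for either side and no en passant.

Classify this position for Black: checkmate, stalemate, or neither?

checkmate

Black to move; black king on d8.
In check: yes, from the white rook on b8.
King squares — c7: attacked by Rf7; d7: attacked by Nb6; e7: attacked by Pf6; c8: attacked by Nb6; e8: attacked by Rb8.
Legal moves for Black: none.
In check with no legal moves → checkmate.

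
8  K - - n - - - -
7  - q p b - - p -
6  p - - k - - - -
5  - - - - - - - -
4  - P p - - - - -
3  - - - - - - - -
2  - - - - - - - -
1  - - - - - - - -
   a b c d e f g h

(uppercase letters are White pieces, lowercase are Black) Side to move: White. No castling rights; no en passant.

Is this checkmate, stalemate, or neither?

checkmate

White to move; white king on a8.
In check: yes, from the black queen on b7.
King squares — a7: attacked by Qb7; b7: attacked by Nd8; b8: attacked by Qb7.
Legal moves for White: none.
In check with no legal moves → checkmate.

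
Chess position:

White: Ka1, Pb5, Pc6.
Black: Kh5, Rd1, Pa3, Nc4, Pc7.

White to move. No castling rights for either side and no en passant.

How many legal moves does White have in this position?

1

White to move; king on a1.
In check: yes, from the black rook on d1.
Legal moves: Ka2.
Count: 1.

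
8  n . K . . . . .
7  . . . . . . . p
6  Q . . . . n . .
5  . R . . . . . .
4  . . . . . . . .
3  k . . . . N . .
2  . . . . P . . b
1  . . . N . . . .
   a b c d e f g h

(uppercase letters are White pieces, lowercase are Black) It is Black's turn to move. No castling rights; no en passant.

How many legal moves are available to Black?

0

Black to move; king on a3.
In check: yes, from the white queen on a6.
Legal moves: none.
Count: 0.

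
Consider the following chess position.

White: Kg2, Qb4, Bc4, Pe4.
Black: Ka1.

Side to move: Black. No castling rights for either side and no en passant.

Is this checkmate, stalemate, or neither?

stalemate

Black to move; black king on a1.
In check: no.
King squares — b1: attacked by Qb4; a2: attacked by Bc4; b2: attacked by Qb4.
Legal moves for Black: none.
Not in check and no legal moves → stalemate.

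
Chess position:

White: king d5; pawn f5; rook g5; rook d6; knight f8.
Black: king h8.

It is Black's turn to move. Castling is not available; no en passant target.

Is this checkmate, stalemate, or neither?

stalemate

Black to move; black king on h8.
In check: no.
King squares — g7: attacked by Rg5; h7: attacked by Nf8; g8: attacked by Rg5.
Legal moves for Black: none.
Not in check and no legal moves → stalemate.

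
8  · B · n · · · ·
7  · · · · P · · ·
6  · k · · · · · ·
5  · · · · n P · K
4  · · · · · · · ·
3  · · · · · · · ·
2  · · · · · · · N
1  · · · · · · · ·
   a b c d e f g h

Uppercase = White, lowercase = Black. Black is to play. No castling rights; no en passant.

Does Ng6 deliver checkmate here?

After Ng6: white king on h5; in check: no.
White is not in check, so this cannot be checkmate.

no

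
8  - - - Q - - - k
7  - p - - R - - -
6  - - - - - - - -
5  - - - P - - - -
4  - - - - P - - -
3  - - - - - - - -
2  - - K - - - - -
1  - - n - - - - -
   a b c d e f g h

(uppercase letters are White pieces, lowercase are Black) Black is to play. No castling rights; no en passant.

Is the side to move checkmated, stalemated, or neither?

checkmate

Black to move; black king on h8.
In check: yes, from the white queen on d8.
King squares — g7: attacked by Re7; h7: attacked by Re7; g8: attacked by Qd8.
Legal moves for Black: none.
In check with no legal moves → checkmate.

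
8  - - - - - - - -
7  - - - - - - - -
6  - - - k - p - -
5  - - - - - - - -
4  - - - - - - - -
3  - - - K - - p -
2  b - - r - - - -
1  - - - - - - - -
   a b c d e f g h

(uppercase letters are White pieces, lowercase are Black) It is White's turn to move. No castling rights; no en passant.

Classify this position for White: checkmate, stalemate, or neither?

White to move; white king on d3.
In check: yes, from the black rook on d2.
Legal moves for White: Ke4, Ke3, Kc3, Kxd2.
White is in check but has 4 legal moves → neither.

neither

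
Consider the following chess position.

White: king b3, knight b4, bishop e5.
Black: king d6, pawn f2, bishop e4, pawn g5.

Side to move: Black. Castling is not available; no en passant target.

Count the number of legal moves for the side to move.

5

Black to move; king on d6.
In check: yes, from the white bishop on e5.
Legal moves: Ke7, Kd7, Ke6, Kxe5, Kc5.
Count: 5.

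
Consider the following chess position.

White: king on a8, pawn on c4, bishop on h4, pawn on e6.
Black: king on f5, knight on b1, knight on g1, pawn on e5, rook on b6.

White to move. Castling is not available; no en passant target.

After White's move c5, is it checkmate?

After c5: black king on f5; in check: no.
Black is not in check, so this cannot be checkmate.

no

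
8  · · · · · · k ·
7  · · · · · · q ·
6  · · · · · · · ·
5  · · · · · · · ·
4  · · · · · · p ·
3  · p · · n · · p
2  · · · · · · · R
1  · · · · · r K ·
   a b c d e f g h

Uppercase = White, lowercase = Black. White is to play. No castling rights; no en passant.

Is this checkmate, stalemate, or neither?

checkmate

White to move; white king on g1.
In check: yes, from the black rook on f1.
King squares — f1: attacked by Ne3; h1: attacked by Rf1; f2: attacked by Rf1; g2: attacked by Ne3; h2: own rook.
Legal moves for White: none.
In check with no legal moves → checkmate.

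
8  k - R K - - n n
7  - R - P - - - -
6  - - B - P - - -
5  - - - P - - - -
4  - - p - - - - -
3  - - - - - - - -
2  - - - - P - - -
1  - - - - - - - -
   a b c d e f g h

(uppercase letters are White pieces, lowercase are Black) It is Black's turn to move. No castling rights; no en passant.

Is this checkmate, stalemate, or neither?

checkmate

Black to move; black king on a8.
In check: yes, from the white rook on c8.
King squares — a7: attacked by Rb7; b7: attacked by Bc6; b8: attacked by Rb7.
Legal moves for Black: none.
In check with no legal moves → checkmate.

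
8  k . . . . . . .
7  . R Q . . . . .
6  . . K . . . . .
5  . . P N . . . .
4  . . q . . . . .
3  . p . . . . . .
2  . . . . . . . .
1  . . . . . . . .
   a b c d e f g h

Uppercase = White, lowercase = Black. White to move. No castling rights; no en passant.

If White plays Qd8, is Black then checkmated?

yes

After Qd8: black king on a8; in check: yes, from the white queen on d8.
King squares — a7: attacked by Rb7; b7: attacked by Kc6; b8: attacked by Rb7.
Black has no legal moves → checkmate.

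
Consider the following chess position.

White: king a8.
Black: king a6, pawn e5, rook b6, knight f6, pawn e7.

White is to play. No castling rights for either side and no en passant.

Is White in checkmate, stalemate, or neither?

White to move; white king on a8.
In check: no.
King squares — a7: attacked by Ka6; b7: attacked by Ka6; b8: attacked by Rb6.
Legal moves for White: none.
Not in check and no legal moves → stalemate.

stalemate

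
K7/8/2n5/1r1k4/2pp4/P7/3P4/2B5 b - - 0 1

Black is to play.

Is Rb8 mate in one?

yes

After Rb8: white king on a8; in check: yes, from the black rook on b8.
King squares — a7: attacked by Nc6; b7: attacked by Rb8; b8: attacked by Nc6.
White has no legal moves → checkmate.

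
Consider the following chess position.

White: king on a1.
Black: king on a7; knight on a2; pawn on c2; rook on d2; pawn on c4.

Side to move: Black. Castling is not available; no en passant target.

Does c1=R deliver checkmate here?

After c1=R: white king on a1; in check: yes, from the black rook on c1.
King squares — b1: attacked by Rc1; a2: attacked by Rd2; b2: attacked by Rd2.
White has no legal moves → checkmate.

yes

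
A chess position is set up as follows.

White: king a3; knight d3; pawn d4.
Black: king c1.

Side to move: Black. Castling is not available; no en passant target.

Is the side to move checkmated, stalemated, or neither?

Black to move; black king on c1.
In check: yes, from the white knight on d3.
King squares — b1: available; d1: available; b2: attacked by Ka3; c2: available; d2: available.
Legal moves for Black: Kd2, Kc2, Kd1, Kb1.
Black is in check but has 4 legal moves → neither.

neither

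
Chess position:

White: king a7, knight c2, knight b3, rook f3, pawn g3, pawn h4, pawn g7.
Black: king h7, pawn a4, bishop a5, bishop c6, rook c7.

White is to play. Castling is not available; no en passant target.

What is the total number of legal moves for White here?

White to move; king on a7.
In check: yes, from the black rook on c7.
Legal moves: Kb8, Ka6.
Count: 2.

2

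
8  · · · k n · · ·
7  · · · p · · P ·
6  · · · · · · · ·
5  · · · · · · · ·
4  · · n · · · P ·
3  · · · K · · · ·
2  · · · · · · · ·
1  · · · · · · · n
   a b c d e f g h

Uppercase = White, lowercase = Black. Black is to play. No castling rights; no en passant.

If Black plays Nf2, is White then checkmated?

After Nf2: white king on d3; in check: yes, from the black knight on f2.
White has 5 legal replies: Kd4, Kxc4, Kc3, Ke2, Kc2.
In check but a legal move exists → not checkmate.

no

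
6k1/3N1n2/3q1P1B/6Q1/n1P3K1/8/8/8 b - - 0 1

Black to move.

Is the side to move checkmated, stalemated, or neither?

neither

Black to move; black king on g8.
In check: yes, from the white queen on g5.
Legal moves for Black: Kh8, Kh7, Nxg5.
Black is in check but has 3 legal moves → neither.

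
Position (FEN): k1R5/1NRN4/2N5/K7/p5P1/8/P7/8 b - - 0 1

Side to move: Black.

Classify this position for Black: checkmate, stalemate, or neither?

checkmate

Black to move; black king on a8.
In check: yes, from the white rook on c8.
King squares — a7: attacked by Nc6; b7: attacked by Rc7; b8: attacked by Nc6.
Legal moves for Black: none.
In check with no legal moves → checkmate.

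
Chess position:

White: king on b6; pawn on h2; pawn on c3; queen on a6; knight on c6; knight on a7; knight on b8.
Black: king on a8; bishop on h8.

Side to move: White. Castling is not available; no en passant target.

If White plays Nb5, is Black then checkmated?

After Nb5: black king on a8; in check: yes, from the white queen on a6.
King squares — a7: attacked by Nb5; b7: attacked by Qa6; b8: attacked by Nc6.
Black has no legal moves → checkmate.

yes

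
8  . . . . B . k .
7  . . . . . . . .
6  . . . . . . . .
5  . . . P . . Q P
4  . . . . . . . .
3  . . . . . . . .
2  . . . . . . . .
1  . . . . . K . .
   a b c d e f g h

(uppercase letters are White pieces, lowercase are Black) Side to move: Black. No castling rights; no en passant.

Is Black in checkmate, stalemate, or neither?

Black to move; black king on g8.
In check: yes, from the white queen on g5.
King squares — f7: attacked by Be8; g7: attacked by Qg5; h7: available; f8: available; h8: available.
Legal moves for Black: Kh8, Kf8, Kh7.
Black is in check but has 3 legal moves → neither.

neither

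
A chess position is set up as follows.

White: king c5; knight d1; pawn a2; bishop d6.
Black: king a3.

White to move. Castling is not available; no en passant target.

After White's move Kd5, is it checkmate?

After Kd5: black king on a3; in check: yes, from the white bishop on d6.
Black has 2 legal replies: Ka4, Kxa2.
In check but a legal move exists → not checkmate.

no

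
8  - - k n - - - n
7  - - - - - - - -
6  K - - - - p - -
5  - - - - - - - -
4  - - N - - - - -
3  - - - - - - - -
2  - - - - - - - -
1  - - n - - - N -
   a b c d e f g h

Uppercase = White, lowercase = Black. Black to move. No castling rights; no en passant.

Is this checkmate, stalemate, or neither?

neither

Black to move; black king on c8.
In check: no.
Legal moves for Black: Nhf7, Ng6, Ndf7, Nb7, Ne6, Nc6, Kb8, Kd7, Kc7, Nd3, Nb3, Ne2, Na2, f5.
Black has 14 legal moves and is not in check → neither.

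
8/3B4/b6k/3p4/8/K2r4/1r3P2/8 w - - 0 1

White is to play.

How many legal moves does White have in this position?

White to move; king on a3.
In check: yes, from the black rook on d3.
Legal moves: Ka4, Kxb2.
Count: 2.

2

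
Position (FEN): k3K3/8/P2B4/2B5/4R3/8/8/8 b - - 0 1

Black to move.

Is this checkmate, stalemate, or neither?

Black to move; black king on a8.
In check: no.
King squares — a7: attacked by Bc5; b7: attacked by Pa6; b8: attacked by Bd6.
Legal moves for Black: none.
Not in check and no legal moves → stalemate.

stalemate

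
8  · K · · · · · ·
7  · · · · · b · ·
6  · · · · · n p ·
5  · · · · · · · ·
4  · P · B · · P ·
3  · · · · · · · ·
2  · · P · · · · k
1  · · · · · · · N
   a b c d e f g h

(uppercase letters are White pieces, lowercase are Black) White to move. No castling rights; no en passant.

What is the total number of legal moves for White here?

22

White to move; king on b8.
In check: no.
Legal moves: Kc8, Ka8, Kc7, Kb7, Ka7, Ba7, Bxf6, Bb6, Be5+, Bc5, Be3, Bc3, Bf2, Bb2, Bg1+, Ba1, Ng3, Nf2, g5, b5, c3, c4.
Count: 22.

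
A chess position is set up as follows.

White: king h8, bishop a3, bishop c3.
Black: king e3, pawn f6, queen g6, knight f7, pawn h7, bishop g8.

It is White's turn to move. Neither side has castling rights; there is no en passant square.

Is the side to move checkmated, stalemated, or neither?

checkmate

White to move; white king on h8.
In check: yes, from the black knight on f7.
King squares — g7: attacked by Qg6; h7: attacked by Qg6; g8: attacked by Qg6.
Legal moves for White: none.
In check with no legal moves → checkmate.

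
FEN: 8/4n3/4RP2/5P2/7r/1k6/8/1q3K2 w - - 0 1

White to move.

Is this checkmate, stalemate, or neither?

neither

White to move; white king on f1.
In check: yes, from the black queen on b1.
Legal moves for White: Kg2, Kf2, Ke2, Re1.
White is in check but has 4 legal moves → neither.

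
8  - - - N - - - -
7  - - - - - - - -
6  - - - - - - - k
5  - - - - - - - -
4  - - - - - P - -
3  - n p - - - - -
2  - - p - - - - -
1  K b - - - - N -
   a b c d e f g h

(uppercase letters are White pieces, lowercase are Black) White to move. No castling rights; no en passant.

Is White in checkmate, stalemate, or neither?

checkmate

White to move; white king on a1.
In check: yes, from the black knight on b3.
King squares — b1: attacked by Pc2; a2: attacked by Bb1; b2: attacked by Pc3.
Legal moves for White: none.
In check with no legal moves → checkmate.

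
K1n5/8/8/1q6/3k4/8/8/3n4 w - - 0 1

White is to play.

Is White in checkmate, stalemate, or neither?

White to move; white king on a8.
In check: no.
King squares — a7: attacked by Nc8; b7: attacked by Qb5; b8: attacked by Qb5.
Legal moves for White: none.
Not in check and no legal moves → stalemate.

stalemate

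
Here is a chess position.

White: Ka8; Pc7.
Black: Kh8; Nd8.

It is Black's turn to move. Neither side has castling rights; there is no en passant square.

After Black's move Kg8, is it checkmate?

After Kg8: white king on a8; in check: no.
White is not in check, so this cannot be checkmate.

no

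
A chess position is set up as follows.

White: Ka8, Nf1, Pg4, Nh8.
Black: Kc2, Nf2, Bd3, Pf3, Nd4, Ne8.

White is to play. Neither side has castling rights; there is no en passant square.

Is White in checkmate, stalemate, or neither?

neither

White to move; white king on a8.
In check: no.
Legal moves for White: Nf7, Ng6, Kb8, Kb7, Ka7, Ng3, Ne3+, Nh2, Nd2, g5.
White has 10 legal moves and is not in check → neither.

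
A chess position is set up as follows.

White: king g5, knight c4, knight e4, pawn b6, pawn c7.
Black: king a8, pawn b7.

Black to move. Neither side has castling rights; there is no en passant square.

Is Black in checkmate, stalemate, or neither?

Black to move; black king on a8.
In check: no.
King squares — a7: attacked by Pb6; b7: own pawn; b8: attacked by Pc7.
Legal moves for Black: none.
Not in check and no legal moves → stalemate.

stalemate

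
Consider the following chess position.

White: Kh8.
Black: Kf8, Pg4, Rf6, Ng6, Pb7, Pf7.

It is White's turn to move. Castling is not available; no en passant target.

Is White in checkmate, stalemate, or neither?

White to move; white king on h8.
In check: yes, from the black knight on g6.
King squares — g7: attacked by Kf8; h7: available; g8: attacked by Kf8.
Legal moves for White: Kh7.
White is in check but has 1 legal move → neither.

neither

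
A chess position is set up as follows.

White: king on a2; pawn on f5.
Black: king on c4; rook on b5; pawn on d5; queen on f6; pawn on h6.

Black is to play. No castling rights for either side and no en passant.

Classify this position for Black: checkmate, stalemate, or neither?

Black to move; black king on c4.
In check: no.
Legal moves for Black include: Qh8, Qf8, Qd8, Qg7, Qf7, Qe7, Qg6, Qe6, Qd6, Qc6, Qb6, Qa6#, Qg5, Qxf5, Qe5, Qh4, Qd4, Qc3, ... (list truncated; more exist).
Black has legal moves and is not in check → neither.

neither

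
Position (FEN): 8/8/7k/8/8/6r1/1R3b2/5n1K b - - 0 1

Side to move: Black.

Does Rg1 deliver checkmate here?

yes

After Rg1: white king on h1; in check: yes, from the black rook on g1.
King squares — g1: attacked by Bf2; g2: attacked by Rg1; h2: attacked by Nf1.
White has no legal moves → checkmate.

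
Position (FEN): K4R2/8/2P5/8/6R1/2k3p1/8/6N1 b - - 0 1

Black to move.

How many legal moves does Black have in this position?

Black to move; king on c3.
In check: no.
Legal moves: Kd3, Kb3, Kd2, Kc2, Kb2, g2.
Count: 6.

6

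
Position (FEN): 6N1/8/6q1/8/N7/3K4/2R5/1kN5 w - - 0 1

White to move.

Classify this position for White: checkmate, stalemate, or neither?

neither

White to move; white king on d3.
In check: yes, from the black queen on g6.
King squares — c2: own rook; d2: available; e2: available; c3: available; e3: available; c4: available; d4: available; e4: attacked by Qg6.
Legal moves for White: Kd4, Kc4, Ke3, Kc3, Ke2, Kd2.
White is in check but has 6 legal moves → neither.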